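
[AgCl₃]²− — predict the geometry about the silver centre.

trigonal planar

Each chloride is −1; balancing the −2 overall charge requires Ag(I).
Group 11 minus oxidation state 1 gives a d¹⁰ configuration.
Coordination number: 3.
Three ligands around a d¹⁰ centre minimise repulsion in a trigonal-planar arrangement.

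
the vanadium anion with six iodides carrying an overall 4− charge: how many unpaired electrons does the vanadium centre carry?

3

Ligand charges: each iodide is −1. With an overall charge of −4 the vanadium centre must be in the +2 oxidation state.
V sits in group 5, so the d-electron count is 5 − 2 = 3.
In an octahedral field the d³ configuration is t₂g³e_g⁰ (only one arrangement possible), giving 3 unpaired electrons.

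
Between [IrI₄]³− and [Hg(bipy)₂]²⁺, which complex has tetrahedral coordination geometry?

[Hg(bipy)₂]²⁺

For [IrI₄]³−: Each iodide is −1; balancing the −3 overall charge requires Ir(I). Ir sits in group 9, so the d-electron count is 9 − 1 = 8. A 5d d⁸ ion has a large crystal-field splitting; square planar leaves the high-energy d_{x²−y²} orbital empty and maximises CFSE. → square planar.
For [Hg(bipy)₂]²⁺: 2,2′-bipyridine is neutral; balancing the +2 overall charge requires Hg(II). Group 12 minus oxidation state 2 gives a d¹⁰ configuration. A d¹⁰ ion has no crystal-field stabilisation preference between square planar and tetrahedral, so four ligands adopt the sterically favoured tetrahedral geometry. → tetrahedral.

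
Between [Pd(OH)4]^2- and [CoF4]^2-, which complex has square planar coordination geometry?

For [Pd(OH)4]^2-: Ligand charges: each hydroxide is −1. With an overall charge of −2 the palladium centre must be in the +2 oxidation state. Group 10 minus oxidation state 2 gives a d⁸ configuration. A 4d d⁸ ion has a large crystal-field splitting; square planar leaves the high-energy d_{x²−y²} orbital empty and maximises CFSE. → square planar.
For [CoF4]^2-: Each fluoride is −1; balancing the −2 overall charge requires Co(II). Co sits in group 9, so the d-electron count is 9 − 2 = 7. For a high-spin 3d d⁷ ion with weak-field ligands the small Δₜ gives little square-planar CFSE advantage, so four ligands adopt the sterically favoured tetrahedral geometry. → tetrahedral.

[Pd(OH)4]^2-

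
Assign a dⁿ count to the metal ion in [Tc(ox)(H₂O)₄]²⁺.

Summing ligand charges against the +2 overall charge gives an oxidation state of +4 for technetium.
Group 7 minus oxidation state 4 gives a d³ configuration.

d3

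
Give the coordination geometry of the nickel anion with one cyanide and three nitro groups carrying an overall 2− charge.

Summing ligand charges against the −2 overall charge gives an oxidation state of +2 for nickel.
Ni sits in group 10, so the d-electron count is 10 − 2 = 8.
With 4 monodentate ligands the coordination number is 4.
Cyanide and nitro (N-bound nitrite) are strong-field ligands (high in the spectrochemical series).
A 3d d⁸ ion with strong-field ligands gains enough CFSE to favour square planar over tetrahedral.

square planar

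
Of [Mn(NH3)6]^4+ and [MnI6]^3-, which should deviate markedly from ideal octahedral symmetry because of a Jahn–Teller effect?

[MnI6]^3-

[Mn(NH3)6]^4+: Ligand charges: ammonia is neutral. With an overall charge of +4 the manganese centre must be in the +4 oxidation state. Group 7 minus oxidation state 4 gives a d³ configuration. The d³ configuration leaves the e_g set evenly filled (or empty) — no strong Jahn–Teller driving force.
[MnI6]^3-: Summing ligand charges against the −3 overall charge gives an oxidation state of +3 for manganese. Mn sits in group 7, so the d-electron count is 7 − 3 = 4. Iodide is a weak-field ligand for a first-row metal, so the complex is high-spin. The t₂g³e_g¹ (high-spin) configuration has an unevenly filled e_g set; the Jahn–Teller theorem predicts a tetragonal distortion (typically axial elongation) to lift the degeneracy.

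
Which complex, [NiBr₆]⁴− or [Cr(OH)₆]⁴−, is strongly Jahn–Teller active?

[Cr(OH)₆]⁴−

[NiBr₆]⁴−: Each bromide is −1; balancing the −4 overall charge requires Ni(II). Ni sits in group 10, so the d-electron count is 10 − 2 = 8. The d⁸ configuration leaves the e_g set evenly filled (or empty) — no strong Jahn–Teller driving force.
[Cr(OH)₆]⁴−: Ligand charges: each hydroxide is −1. With an overall charge of −4 the chromium centre must be in the +2 oxidation state. Cr sits in group 6, so the d-electron count is 6 − 2 = 4. Hydroxide is a weak-field ligand for a first-row metal, so the complex is high-spin. The t₂g³e_g¹ (high-spin) configuration has an unevenly filled e_g set; the Jahn–Teller theorem predicts a tetragonal distortion (typically axial elongation) to lift the degeneracy.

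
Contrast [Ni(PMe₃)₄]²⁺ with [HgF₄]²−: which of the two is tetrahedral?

[HgF₄]²−

For [Ni(PMe₃)₄]²⁺: Summing ligand charges against the +2 overall charge gives an oxidation state of +2 for nickel. Ni sits in group 10, so the d-electron count is 10 − 2 = 8. Trimethylphosphine is a strong-field ligand (high in the spectrochemical series). A 3d d⁸ ion with strong-field ligands gains enough CFSE to favour square planar over tetrahedral. → square planar.
For [HgF₄]²−: Each fluoride is −1; balancing the −2 overall charge requires Hg(II). Hg sits in group 12, so the d-electron count is 12 − 2 = 10. A d¹⁰ ion has no crystal-field stabilisation preference between square planar and tetrahedral, so four ligands adopt the sterically favoured tetrahedral geometry. → tetrahedral.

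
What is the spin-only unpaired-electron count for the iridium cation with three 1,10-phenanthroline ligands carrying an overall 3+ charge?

0 unpaired electrons

1,10-phenanthroline is neutral; balancing the +3 overall charge requires Ir(III).
Ir sits in group 9, so the d-electron count is 9 − 3 = 6.
Counting donor atoms: 3×1,10-phenanthroline (bidentate) → 6 donors. Coordination number = 6.
The spin state decides the count: a 5d ion has a large Δₒ and is invariably low-spin.
An octahedral low-spin d⁶ ion is t₂g⁶e_g⁰, giving 0 unpaired electrons.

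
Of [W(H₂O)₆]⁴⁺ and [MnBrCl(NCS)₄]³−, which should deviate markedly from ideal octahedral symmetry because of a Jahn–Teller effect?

[W(H₂O)₆]⁴⁺: Summing ligand charges against the +4 overall charge gives an oxidation state of +4 for tungsten. Tungsten is a group-6 element; W(IV) is therefore d². The d² configuration leaves the e_g set evenly filled (or empty) — no strong Jahn–Teller driving force.
[MnBrCl(NCS)₄]³−: Ligand charges: each bromide is −1; each chloride is −1; each isothiocyanate is −1. With an overall charge of −3 the manganese centre must be in the +3 oxidation state. Mn sits in group 7, so the d-electron count is 7 − 3 = 4. Bromide, chloride, and isothiocyanate are weak-field ligands for a first-row metal, so the complex is high-spin. The t₂g³e_g¹ (high-spin) configuration has an unevenly filled e_g set; the Jahn–Teller theorem predicts a tetragonal distortion (typically axial elongation) to lift the degeneracy.

[MnBrCl(NCS)₄]³−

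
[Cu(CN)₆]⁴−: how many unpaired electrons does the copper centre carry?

Ligand charges: each cyanide is −1. With an overall charge of −4 the copper centre must be in the +2 oxidation state.
Group 11 minus oxidation state 2 gives a d⁹ configuration.
In an octahedral field the d⁹ configuration is t₂g⁶e_g³ (only one arrangement possible), giving 1 unpaired electron.

1 unpaired electron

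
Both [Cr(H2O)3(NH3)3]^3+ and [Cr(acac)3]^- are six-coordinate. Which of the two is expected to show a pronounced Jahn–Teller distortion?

[Cr(H2O)3(NH3)3]^3+: Water is neutral; ammonia is neutral; balancing the +3 overall charge requires Cr(III). Group 6 minus oxidation state 3 gives a d³ configuration. The d³ configuration leaves the e_g set evenly filled (or empty) — no strong Jahn–Teller driving force.
[Cr(acac)3]^-: Summing ligand charges against the −1 overall charge gives an oxidation state of +2 for chromium. Chromium is a group-6 element; Cr(II) is therefore d⁴. Acetylacetonate is a weak-field ligand for a first-row metal, so the complex is high-spin. The t₂g³e_g¹ (high-spin) configuration has an unevenly filled e_g set; the Jahn–Teller theorem predicts a tetragonal distortion (typically axial elongation) to lift the degeneracy.

[Cr(acac)3]^-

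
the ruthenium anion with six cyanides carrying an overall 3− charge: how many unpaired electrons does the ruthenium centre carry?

1 unpaired electron

Summing ligand charges against the −3 overall charge gives an oxidation state of +3 for ruthenium.
Ru sits in group 8, so the d-electron count is 8 − 3 = 5.
The spin state decides the count: a 4d ion has a large Δₒ and is invariably low-spin.
An octahedral low-spin d⁵ ion is t₂g⁵e_g⁰, giving 1 unpaired electron.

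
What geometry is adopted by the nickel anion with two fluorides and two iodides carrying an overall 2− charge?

Summing ligand charges against the −2 overall charge gives an oxidation state of +2 for nickel.
Ni sits in group 10, so the d-electron count is 10 − 2 = 8.
Coordination number: 4.
Fluoride and iodide are weak-field ligands.
With weak-field ligands the CFSE gain from square planar is small, so a 3d d⁸ ion takes the sterically preferred tetrahedral geometry.

tetrahedral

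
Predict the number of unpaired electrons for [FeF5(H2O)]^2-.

Each fluoride is −1; water is neutral; balancing the −2 overall charge requires Fe(III).
Group 8 minus oxidation state 3 gives a d⁵ configuration.
The spin state decides the count: Fluoride is a weak-field ligand for a first-row metal, so the complex is high-spin.
An octahedral high-spin d⁵ ion is t₂g³e_g², giving 5 unpaired electrons.

5 unpaired electrons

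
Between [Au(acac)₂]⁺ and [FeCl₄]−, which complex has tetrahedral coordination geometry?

[FeCl₄]−

For [Au(acac)₂]⁺: Ligand charges: each acetylacetonate is −1. With an overall charge of +1 the gold centre must be in the +3 oxidation state. Gold is a group-11 element; Au(III) is therefore d⁸. A 5d d⁸ ion has a large crystal-field splitting; square planar leaves the high-energy d_{x²−y²} orbital empty and maximises CFSE. → square planar.
For [FeCl₄]−: Ligand charges: each chloride is −1. With an overall charge of −1 the iron centre must be in the +3 oxidation state. Iron is a group-8 element; Fe(III) is therefore d⁵. A high-spin d⁵ ion has zero CFSE in either geometry, so four ligands adopt the sterically favoured tetrahedral geometry. → tetrahedral.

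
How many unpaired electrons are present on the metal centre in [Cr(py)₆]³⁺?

Ligand charges: pyridine is neutral. With an overall charge of +3 the chromium centre must be in the +3 oxidation state.
Group 6 minus oxidation state 3 gives a d³ configuration.
In an octahedral field the d³ configuration is t₂g³e_g⁰ (only one arrangement possible), giving 3 unpaired electrons.

3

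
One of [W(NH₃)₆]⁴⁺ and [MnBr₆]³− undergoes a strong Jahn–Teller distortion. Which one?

[W(NH₃)₆]⁴⁺: Summing ligand charges against the +4 overall charge gives an oxidation state of +4 for tungsten. Tungsten is a group-6 element; W(IV) is therefore d². The d² configuration leaves the e_g set evenly filled (or empty) — no strong Jahn–Teller driving force.
[MnBr₆]³−: Each bromide is −1; balancing the −3 overall charge requires Mn(III). Mn sits in group 7, so the d-electron count is 7 − 3 = 4. Bromide is a weak-field ligand for a first-row metal, so the complex is high-spin. The t₂g³e_g¹ (high-spin) configuration has an unevenly filled e_g set; the Jahn–Teller theorem predicts a tetragonal distortion (typically axial elongation) to lift the degeneracy.

[MnBr₆]³−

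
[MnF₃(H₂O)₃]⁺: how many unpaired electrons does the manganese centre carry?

Ligand charges: each fluoride is −1; water is neutral. With an overall charge of +1 the manganese centre must be in the +4 oxidation state.
Manganese is a group-7 element; Mn(IV) is therefore d³.
In an octahedral field the d³ configuration is t₂g³e_g⁰ (only one arrangement possible), giving 3 unpaired electrons.

3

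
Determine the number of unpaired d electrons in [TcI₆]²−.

Summing ligand charges against the −2 overall charge gives an oxidation state of +4 for technetium.
Technetium is a group-7 element; Tc(IV) is therefore d³.
In an octahedral field the d³ configuration is t₂g³e_g⁰ (only one arrangement possible), giving 3 unpaired electrons.

3 unpaired electrons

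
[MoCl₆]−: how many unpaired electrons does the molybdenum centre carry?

Summing ligand charges against the −1 overall charge gives an oxidation state of +5 for molybdenum.
Molybdenum is a group-6 element; Mo(V) is therefore d¹.
In an octahedral field the d¹ configuration is t₂g¹e_g⁰ (only one arrangement possible), giving 1 unpaired electron.

1 unpaired electron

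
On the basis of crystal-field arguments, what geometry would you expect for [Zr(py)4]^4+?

Pyridine is neutral; balancing the +4 overall charge requires Zr(IV).
Zirconium is a group-4 element; Zr(IV) is therefore d⁰.
With 4 monodentate ligands the coordination number is 4.
A d⁰ ion has no crystal-field stabilisation preference between square planar and tetrahedral, so four ligands adopt the sterically favoured tetrahedral geometry.

tetrahedral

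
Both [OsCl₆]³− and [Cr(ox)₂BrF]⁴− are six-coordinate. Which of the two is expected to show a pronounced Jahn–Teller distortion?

[Cr(ox)₂BrF]⁴−

[OsCl₆]³−: Each chloride is −1; balancing the −3 overall charge requires Os(III). Os sits in group 8, so the d-electron count is 8 − 3 = 5. A 5d ion has a large Δₒ and is invariably low-spin. The d⁵ configuration leaves the e_g set evenly filled (or empty) — no strong Jahn–Teller driving force.
[Cr(ox)₂BrF]⁴−: Ligand charges: each oxalate is −2; each bromide is −1; each fluoride is −1. With an overall charge of −4 the chromium centre must be in the +2 oxidation state. Group 6 minus oxidation state 2 gives a d⁴ configuration. Bromide, fluoride, and oxalate are weak-field ligands for a first-row metal, so the complex is high-spin. The t₂g³e_g¹ (high-spin) configuration has an unevenly filled e_g set; the Jahn–Teller theorem predicts a tetragonal distortion (typically axial elongation) to lift the degeneracy.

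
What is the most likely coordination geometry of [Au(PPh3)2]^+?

linear

Triphenylphosphine is neutral; balancing the +1 overall charge requires Au(I).
Group 11 minus oxidation state 1 gives a d¹⁰ configuration.
With 2 monodentate ligands the coordination number is 2.
A d¹⁰ ion with only two ligands adopts a linear arrangement (sp hybridisation; no CFSE preference).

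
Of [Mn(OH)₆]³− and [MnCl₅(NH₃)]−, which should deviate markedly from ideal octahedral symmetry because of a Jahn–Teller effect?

[Mn(OH)₆]³−

[Mn(OH)₆]³−: Summing ligand charges against the −3 overall charge gives an oxidation state of +3 for manganese. Group 7 minus oxidation state 3 gives a d⁴ configuration. Hydroxide is a weak-field ligand for a first-row metal, so the complex is high-spin. The t₂g³e_g¹ (high-spin) configuration has an unevenly filled e_g set; the Jahn–Teller theorem predicts a tetragonal distortion (typically axial elongation) to lift the degeneracy.
[MnCl₅(NH₃)]−: Ligand charges: each chloride is −1; ammonia is neutral. With an overall charge of −1 the manganese centre must be in the +4 oxidation state. Group 7 minus oxidation state 4 gives a d³ configuration. The d³ configuration leaves the e_g set evenly filled (or empty) — no strong Jahn–Teller driving force.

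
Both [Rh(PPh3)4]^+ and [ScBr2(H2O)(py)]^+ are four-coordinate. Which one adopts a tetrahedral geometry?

For [Rh(PPh3)4]^+: Summing ligand charges against the +1 overall charge gives an oxidation state of +1 for rhodium. Rh sits in group 9, so the d-electron count is 9 − 1 = 8. A 4d d⁸ ion has a large crystal-field splitting; square planar leaves the high-energy d_{x²−y²} orbital empty and maximises CFSE. → square planar.
For [ScBr2(H2O)(py)]^+: Ligand charges: each bromide is −1; water is neutral; pyridine is neutral. With an overall charge of +1 the scandium centre must be in the +3 oxidation state. Sc sits in group 3, so the d-electron count is 3 − 3 = 0. A d⁰ ion has no crystal-field stabilisation preference between square planar and tetrahedral, so four ligands adopt the sterically favoured tetrahedral geometry. → tetrahedral.

[ScBr2(H2O)(py)]^+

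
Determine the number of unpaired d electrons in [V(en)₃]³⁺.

2

Summing ligand charges against the +3 overall charge gives an oxidation state of +3 for vanadium.
Group 5 minus oxidation state 3 gives a d² configuration.
Counting donor atoms: 3×ethylenediamine (bidentate) → 6 donors. Coordination number = 6.
In an octahedral field the d² configuration is t₂g²e_g⁰ (only one arrangement possible), giving 2 unpaired electrons.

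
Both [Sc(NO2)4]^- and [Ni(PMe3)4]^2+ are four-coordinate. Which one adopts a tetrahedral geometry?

For [Sc(NO2)4]^-: Each nitro (N-bound nitrite) is −1; balancing the −1 overall charge requires Sc(III). Sc sits in group 3, so the d-electron count is 3 − 3 = 0. A d⁰ ion has no crystal-field stabilisation preference between square planar and tetrahedral, so four ligands adopt the sterically favoured tetrahedral geometry. → tetrahedral.
For [Ni(PMe3)4]^2+: Ligand charges: trimethylphosphine is neutral. With an overall charge of +2 the nickel centre must be in the +2 oxidation state. Group 10 minus oxidation state 2 gives a d⁸ configuration. Trimethylphosphine is a strong-field ligand (high in the spectrochemical series). A 3d d⁸ ion with strong-field ligands gains enough CFSE to favour square planar over tetrahedral. → square planar.

[Sc(NO2)4]^-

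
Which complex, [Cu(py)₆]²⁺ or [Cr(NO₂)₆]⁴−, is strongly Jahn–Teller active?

[Cu(py)₆]²⁺

[Cu(py)₆]²⁺: Pyridine is neutral; balancing the +2 overall charge requires Cu(II). Copper is a group-11 element; Cu(II) is therefore d⁹. The t₂g⁶e_g³ configuration has an unevenly filled e_g set; the Jahn–Teller theorem predicts a tetragonal distortion (typically axial elongation) to lift the degeneracy.
[Cr(NO₂)₆]⁴−: Summing ligand charges against the −4 overall charge gives an oxidation state of +2 for chromium. Chromium is a group-6 element; Cr(II) is therefore d⁴. Nitro (N-bound nitrite) is a strong-field ligand (high in the spectrochemical series) for a first-row metal, so the complex is low-spin. The d⁴ configuration leaves the e_g set evenly filled (or empty) — no strong Jahn–Teller driving force.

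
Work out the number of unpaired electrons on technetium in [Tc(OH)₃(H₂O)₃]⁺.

Each hydroxide is −1; water is neutral; balancing the +1 overall charge requires Tc(IV).
Group 7 minus oxidation state 4 gives a d³ configuration.
In an octahedral field the d³ configuration is t₂g³e_g⁰ (only one arrangement possible), giving 3 unpaired electrons.

3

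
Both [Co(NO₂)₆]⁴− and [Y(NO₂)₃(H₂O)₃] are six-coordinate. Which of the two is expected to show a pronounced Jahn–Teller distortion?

[Co(NO₂)₆]⁴−: Ligand charges: each nitro (N-bound nitrite) is −1. With an overall charge of −4 the cobalt centre must be in the +2 oxidation state. Group 9 minus oxidation state 2 gives a d⁷ configuration. Nitro (N-bound nitrite) is a strong-field ligand (high in the spectrochemical series) for a first-row metal, so the complex is low-spin. The t₂g⁶e_g¹ (low-spin) configuration has an unevenly filled e_g set; the Jahn–Teller theorem predicts a tetragonal distortion (typically axial elongation) to lift the degeneracy.
[Y(NO₂)₃(H₂O)₃]: Each nitro (N-bound nitrite) is −1; water is neutral; balancing the 0 overall charge requires Y(III). Yttrium is a group-3 element; Y(III) is therefore d⁰. The d⁰ configuration leaves the e_g set evenly filled (or empty) — no strong Jahn–Teller driving force.

[Co(NO₂)₆]⁴−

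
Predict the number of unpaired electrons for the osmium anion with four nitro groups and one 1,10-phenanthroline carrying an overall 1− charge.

Ligand charges: each nitro (N-bound nitrite) is −1; 1,10-phenanthroline is neutral. With an overall charge of −1 the osmium centre must be in the +3 oxidation state.
Osmium is a group-8 element; Os(III) is therefore d⁵.
Counting donor atoms: 4×nitro (N-bound nitrite) (monodentate) → 4 donors; 1×1,10-phenanthroline (bidentate) → 2 donors. Coordination number = 6.
The spin state decides the count: a 5d ion has a large Δₒ and is invariably low-spin.
An octahedral low-spin d⁵ ion is t₂g⁵e_g⁰, giving 1 unpaired electron.

1 unpaired electron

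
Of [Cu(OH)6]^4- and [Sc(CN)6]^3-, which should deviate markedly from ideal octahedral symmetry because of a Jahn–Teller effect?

[Cu(OH)6]^4-: Each hydroxide is −1; balancing the −4 overall charge requires Cu(II). Copper is a group-11 element; Cu(II) is therefore d⁹. The t₂g⁶e_g³ configuration has an unevenly filled e_g set; the Jahn–Teller theorem predicts a tetragonal distortion (typically axial elongation) to lift the degeneracy.
[Sc(CN)6]^3-: Ligand charges: each cyanide is −1. With an overall charge of −3 the scandium centre must be in the +3 oxidation state. Sc sits in group 3, so the d-electron count is 3 − 3 = 0. The d⁰ configuration leaves the e_g set evenly filled (or empty) — no strong Jahn–Teller driving force.

[Cu(OH)6]^4-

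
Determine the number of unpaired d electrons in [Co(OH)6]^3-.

0

Each hydroxide is −1; balancing the −3 overall charge requires Co(III).
Group 9 minus oxidation state 3 gives a d⁶ configuration.
The spin state decides the count: Co(III) has an exceptionally large octahedral splitting and is low-spin with essentially every ligand except fluoride.
An octahedral low-spin d⁶ ion is t₂g⁶e_g⁰, giving 0 unpaired electrons.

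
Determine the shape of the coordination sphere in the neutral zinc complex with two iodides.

linear

Each iodide is −1; balancing the 0 overall charge requires Zn(II).
Group 12 minus oxidation state 2 gives a d¹⁰ configuration.
Coordination number: 2.
A d¹⁰ ion with only two ligands adopts a linear arrangement (sp hybridisation; no CFSE preference).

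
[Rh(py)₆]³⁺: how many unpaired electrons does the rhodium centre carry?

Ligand charges: pyridine is neutral. With an overall charge of +3 the rhodium centre must be in the +3 oxidation state.
Rhodium is a group-9 element; Rh(III) is therefore d⁶.
The spin state decides the count: a 4d ion has a large Δₒ and is invariably low-spin.
An octahedral low-spin d⁶ ion is t₂g⁶e_g⁰, giving 0 unpaired electrons.

0 unpaired electrons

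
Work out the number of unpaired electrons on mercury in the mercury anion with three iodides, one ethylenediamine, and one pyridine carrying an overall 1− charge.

Ligand charges: each iodide is −1; ethylenediamine is neutral; pyridine is neutral. With an overall charge of −1 the mercury centre must be in the +2 oxidation state.
Group 12 minus oxidation state 2 gives a d¹⁰ configuration.
Counting donor atoms: 3×iodide (monodentate) → 3 donors; 1×ethylenediamine (bidentate) → 2 donors; 1×pyridine (monodentate) → 1 donor. Coordination number = 6.
In an octahedral field the d¹⁰ configuration is t₂g⁶e_g⁴, giving 0 unpaired electrons.

0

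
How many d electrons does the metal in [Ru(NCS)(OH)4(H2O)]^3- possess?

Ligand charges: each isothiocyanate is −1; each hydroxide is −1; water is neutral. With an overall charge of −3 the ruthenium centre must be in the +2 oxidation state.
Group 8 minus oxidation state 2 gives a d⁶ configuration.

d6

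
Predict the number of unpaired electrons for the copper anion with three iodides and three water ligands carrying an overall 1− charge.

1

Summing ligand charges against the −1 overall charge gives an oxidation state of +2 for copper.
Copper is a group-11 element; Cu(II) is therefore d⁹.
In an octahedral field the d⁹ configuration is t₂g⁶e_g³ (only one arrangement possible), giving 1 unpaired electron.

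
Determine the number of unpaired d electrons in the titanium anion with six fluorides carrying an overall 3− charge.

1 unpaired electron

Summing ligand charges against the −3 overall charge gives an oxidation state of +3 for titanium.
Titanium is a group-4 element; Ti(III) is therefore d¹.
In an octahedral field the d¹ configuration is t₂g¹e_g⁰ (only one arrangement possible), giving 1 unpaired electron.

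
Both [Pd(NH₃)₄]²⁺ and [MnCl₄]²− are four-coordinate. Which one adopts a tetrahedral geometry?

[MnCl₄]²−

For [Pd(NH₃)₄]²⁺: Summing ligand charges against the +2 overall charge gives an oxidation state of +2 for palladium. Palladium is a group-10 element; Pd(II) is therefore d⁸. A 4d d⁸ ion has a large crystal-field splitting; square planar leaves the high-energy d_{x²−y²} orbital empty and maximises CFSE. → square planar.
For [MnCl₄]²−: Ligand charges: each chloride is −1. With an overall charge of −2 the manganese centre must be in the +2 oxidation state. Manganese is a group-7 element; Mn(II) is therefore d⁵. A high-spin d⁵ ion has zero CFSE in either geometry, so four ligands adopt the sterically favoured tetrahedral geometry. → tetrahedral.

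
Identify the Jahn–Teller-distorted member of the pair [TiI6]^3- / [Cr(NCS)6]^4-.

[TiI6]^3-: Summing ligand charges against the −3 overall charge gives an oxidation state of +3 for titanium. Titanium is a group-4 element; Ti(III) is therefore d¹. The d¹ configuration leaves the e_g set evenly filled (or empty) — no strong Jahn–Teller driving force.
[Cr(NCS)6]^4-: Ligand charges: each isothiocyanate is −1. With an overall charge of −4 the chromium centre must be in the +2 oxidation state. Chromium is a group-6 element; Cr(II) is therefore d⁴. Isothiocyanate is a weak-field ligand for a first-row metal, so the complex is high-spin. The t₂g³e_g¹ (high-spin) configuration has an unevenly filled e_g set; the Jahn–Teller theorem predicts a tetragonal distortion (typically axial elongation) to lift the degeneracy.

[Cr(NCS)6]^4-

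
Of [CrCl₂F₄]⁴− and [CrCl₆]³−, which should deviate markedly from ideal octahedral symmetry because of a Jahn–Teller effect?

[CrCl₂F₄]⁴−

[CrCl₂F₄]⁴−: Summing ligand charges against the −4 overall charge gives an oxidation state of +2 for chromium. Chromium is a group-6 element; Cr(II) is therefore d⁴. Chloride and fluoride are weak-field ligands for a first-row metal, so the complex is high-spin. The t₂g³e_g¹ (high-spin) configuration has an unevenly filled e_g set; the Jahn–Teller theorem predicts a tetragonal distortion (typically axial elongation) to lift the degeneracy.
[CrCl₆]³−: Ligand charges: each chloride is −1. With an overall charge of −3 the chromium centre must be in the +3 oxidation state. Group 6 minus oxidation state 3 gives a d³ configuration. The d³ configuration leaves the e_g set evenly filled (or empty) — no strong Jahn–Teller driving force.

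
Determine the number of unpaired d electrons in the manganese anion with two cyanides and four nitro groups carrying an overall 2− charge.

3

Each cyanide is −1; each nitro (N-bound nitrite) is −1; balancing the −2 overall charge requires Mn(IV).
Mn sits in group 7, so the d-electron count is 7 − 4 = 3.
In an octahedral field the d³ configuration is t₂g³e_g⁰ (only one arrangement possible), giving 3 unpaired electrons.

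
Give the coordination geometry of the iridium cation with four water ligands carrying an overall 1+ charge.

square planar

Summing ligand charges against the +1 overall charge gives an oxidation state of +1 for iridium.
Group 9 minus oxidation state 1 gives a d⁸ configuration.
With 4 monodentate ligands the coordination number is 4.
A 5d d⁸ ion has a large crystal-field splitting; square planar leaves the high-energy d_{x²−y²} orbital empty and maximises CFSE.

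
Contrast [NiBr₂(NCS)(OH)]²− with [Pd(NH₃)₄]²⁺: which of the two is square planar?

[Pd(NH₃)₄]²⁺

For [NiBr₂(NCS)(OH)]²−: Ligand charges: each bromide is −1; each isothiocyanate is −1; each hydroxide is −1. With an overall charge of −2 the nickel centre must be in the +2 oxidation state. Nickel is a group-10 element; Ni(II) is therefore d⁸. Bromide, hydroxide, and isothiocyanate are weak-field ligands. With weak-field ligands the CFSE gain from square planar is small, so a 3d d⁸ ion takes the sterically preferred tetrahedral geometry. → tetrahedral.
For [Pd(NH₃)₄]²⁺: Ligand charges: ammonia is neutral. With an overall charge of +2 the palladium centre must be in the +2 oxidation state. Palladium is a group-10 element; Pd(II) is therefore d⁸. A 4d d⁸ ion has a large crystal-field splitting; square planar leaves the high-energy d_{x²−y²} orbital empty and maximises CFSE. → square planar.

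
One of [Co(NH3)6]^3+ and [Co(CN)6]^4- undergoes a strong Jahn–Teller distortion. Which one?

[Co(CN)6]^4-

[Co(NH3)6]^3+: Ligand charges: ammonia is neutral. With an overall charge of +3 the cobalt centre must be in the +3 oxidation state. Co sits in group 9, so the d-electron count is 9 − 3 = 6. Co(III) has an exceptionally large octahedral splitting and is low-spin with essentially every ligand except fluoride. The d⁶ configuration leaves the e_g set evenly filled (or empty) — no strong Jahn–Teller driving force.
[Co(CN)6]^4-: Each cyanide is −1; balancing the −4 overall charge requires Co(II). Group 9 minus oxidation state 2 gives a d⁷ configuration. Cyanide is a strong-field ligand (high in the spectrochemical series) for a first-row metal, so the complex is low-spin. The t₂g⁶e_g¹ (low-spin) configuration has an unevenly filled e_g set; the Jahn–Teller theorem predicts a tetragonal distortion (typically axial elongation) to lift the degeneracy.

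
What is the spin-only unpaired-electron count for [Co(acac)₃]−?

3 unpaired electrons

Ligand charges: each acetylacetonate is −1. With an overall charge of −1 the cobalt centre must be in the +2 oxidation state.
Co sits in group 9, so the d-electron count is 9 − 2 = 7.
Counting donor atoms: 3×acetylacetonate (bidentate) → 6 donors. Coordination number = 6.
The spin state decides the count: Acetylacetonate is a weak-field ligand for a first-row metal, so the complex is high-spin.
An octahedral high-spin d⁷ ion is t₂g⁵e_g², giving 3 unpaired electrons.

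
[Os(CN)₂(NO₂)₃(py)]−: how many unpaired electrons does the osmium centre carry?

2

Each cyanide is −1; each nitro (N-bound nitrite) is −1; pyridine is neutral; balancing the −1 overall charge requires Os(IV).
Osmium is a group-8 element; Os(IV) is therefore d⁴.
The spin state decides the count: a 5d ion has a large Δₒ and is invariably low-spin.
An octahedral low-spin d⁴ ion is t₂g⁴e_g⁰, giving 2 unpaired electrons.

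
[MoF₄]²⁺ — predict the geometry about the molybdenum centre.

Ligand charges: each fluoride is −1. With an overall charge of +2 the molybdenum centre must be in the +6 oxidation state.
Molybdenum is a group-6 element; Mo(VI) is therefore d⁰.
With 4 monodentate ligands the coordination number is 4.
A d⁰ ion has no crystal-field stabilisation preference between square planar and tetrahedral, so four ligands adopt the sterically favoured tetrahedral geometry.

tetrahedral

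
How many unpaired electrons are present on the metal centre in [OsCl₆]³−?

1 unpaired electron

Ligand charges: each chloride is −1. With an overall charge of −3 the osmium centre must be in the +3 oxidation state.
Osmium is a group-8 element; Os(III) is therefore d⁵.
The spin state decides the count: a 5d ion has a large Δₒ and is invariably low-spin.
An octahedral low-spin d⁵ ion is t₂g⁵e_g⁰, giving 1 unpaired electron.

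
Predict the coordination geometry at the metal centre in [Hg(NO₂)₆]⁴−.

octahedral

Summing ligand charges against the −4 overall charge gives an oxidation state of +2 for mercury.
Group 12 minus oxidation state 2 gives a d¹⁰ configuration.
With 6 monodentate ligands the coordination number is 6.
Six donors around a single metal centre give an octahedral coordination sphere.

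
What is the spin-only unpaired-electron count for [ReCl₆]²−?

Ligand charges: each chloride is −1. With an overall charge of −2 the rhenium centre must be in the +4 oxidation state.
Rhenium is a group-7 element; Re(IV) is therefore d³.
In an octahedral field the d³ configuration is t₂g³e_g⁰ (only one arrangement possible), giving 3 unpaired electrons.

3 unpaired electrons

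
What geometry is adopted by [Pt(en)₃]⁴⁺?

Ethylenediamine is neutral; balancing the +4 overall charge requires Pt(IV).
Platinum is a group-10 element; Pt(IV) is therefore d⁶.
Counting donor atoms: 3×ethylenediamine (bidentate) → 6 donors. Coordination number = 6.
Six donors around a single metal centre give an octahedral coordination sphere.

octahedral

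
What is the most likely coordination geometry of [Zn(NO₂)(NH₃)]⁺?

Ligand charges: each nitro (N-bound nitrite) is −1; ammonia is neutral. With an overall charge of +1 the zinc centre must be in the +2 oxidation state.
Group 12 minus oxidation state 2 gives a d¹⁰ configuration.
Coordination number: 2.
A d¹⁰ ion with only two ligands adopts a linear arrangement (sp hybridisation; no CFSE preference).

linear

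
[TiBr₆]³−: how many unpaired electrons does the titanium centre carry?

Ligand charges: each bromide is −1. With an overall charge of −3 the titanium centre must be in the +3 oxidation state.
Titanium is a group-4 element; Ti(III) is therefore d¹.
In an octahedral field the d¹ configuration is t₂g¹e_g⁰ (only one arrangement possible), giving 1 unpaired electron.

1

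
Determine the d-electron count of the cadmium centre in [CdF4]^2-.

Ligand charges: each fluoride is −1. With an overall charge of −2 the cadmium centre must be in the +2 oxidation state.
Cadmium is a group-12 element; Cd(II) is therefore d¹⁰.

d10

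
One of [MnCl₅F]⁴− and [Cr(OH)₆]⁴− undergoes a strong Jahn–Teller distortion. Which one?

[MnCl₅F]⁴−: Ligand charges: each chloride is −1; each fluoride is −1. With an overall charge of −4 the manganese centre must be in the +2 oxidation state. Manganese is a group-7 element; Mn(II) is therefore d⁵. Chloride and fluoride are weak-field ligands for a first-row metal, so the complex is high-spin. The d⁵ configuration leaves the e_g set evenly filled (or empty) — no strong Jahn–Teller driving force.
[Cr(OH)₆]⁴−: Ligand charges: each hydroxide is −1. With an overall charge of −4 the chromium centre must be in the +2 oxidation state. Group 6 minus oxidation state 2 gives a d⁴ configuration. Hydroxide is a weak-field ligand for a first-row metal, so the complex is high-spin. The t₂g³e_g¹ (high-spin) configuration has an unevenly filled e_g set; the Jahn–Teller theorem predicts a tetragonal distortion (typically axial elongation) to lift the degeneracy.

[Cr(OH)₆]⁴−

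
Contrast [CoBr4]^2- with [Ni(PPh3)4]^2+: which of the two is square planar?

[Ni(PPh3)4]^2+

For [CoBr4]^2-: Each bromide is −1; balancing the −2 overall charge requires Co(II). Group 9 minus oxidation state 2 gives a d⁷ configuration. For a high-spin 3d d⁷ ion with weak-field ligands the small Δₜ gives little square-planar CFSE advantage, so four ligands adopt the sterically favoured tetrahedral geometry. → tetrahedral.
For [Ni(PPh3)4]^2+: Triphenylphosphine is neutral; balancing the +2 overall charge requires Ni(II). Ni sits in group 10, so the d-electron count is 10 − 2 = 8. Triphenylphosphine is a strong-field ligand (high in the spectrochemical series). A 3d d⁸ ion with strong-field ligands gains enough CFSE to favour square planar over tetrahedral. → square planar.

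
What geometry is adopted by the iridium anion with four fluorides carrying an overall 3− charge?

square planar

Each fluoride is −1; balancing the −3 overall charge requires Ir(I).
Iridium is a group-9 element; Ir(I) is therefore d⁸.
Coordination number: 4.
A 5d d⁸ ion has a large crystal-field splitting; square planar leaves the high-energy d_{x²−y²} orbital empty and maximises CFSE.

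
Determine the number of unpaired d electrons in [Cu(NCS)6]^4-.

1 unpaired electron

Summing ligand charges against the −4 overall charge gives an oxidation state of +2 for copper.
Copper is a group-11 element; Cu(II) is therefore d⁹.
In an octahedral field the d⁹ configuration is t₂g⁶e_g³ (only one arrangement possible), giving 1 unpaired electron.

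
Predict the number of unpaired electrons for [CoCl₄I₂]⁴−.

3 unpaired electrons

Summing ligand charges against the −4 overall charge gives an oxidation state of +2 for cobalt.
Cobalt is a group-9 element; Co(II) is therefore d⁷.
The spin state decides the count: Chloride and iodide are weak-field ligands for a first-row metal, so the complex is high-spin.
An octahedral high-spin d⁷ ion is t₂g⁵e_g², giving 3 unpaired electrons.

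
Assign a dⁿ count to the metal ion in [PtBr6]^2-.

d6

Each bromide is −1; balancing the −2 overall charge requires Pt(IV).
Platinum is a group-10 element; Pt(IV) is therefore d⁶.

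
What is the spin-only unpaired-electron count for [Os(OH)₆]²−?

Summing ligand charges against the −2 overall charge gives an oxidation state of +4 for osmium.
Group 8 minus oxidation state 4 gives a d⁴ configuration.
The spin state decides the count: a 5d ion has a large Δₒ and is invariably low-spin.
An octahedral low-spin d⁴ ion is t₂g⁴e_g⁰, giving 2 unpaired electrons.

2 unpaired electrons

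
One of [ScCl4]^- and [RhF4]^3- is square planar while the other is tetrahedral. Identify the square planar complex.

[RhF4]^3-

For [ScCl4]^-: Each chloride is −1; balancing the −1 overall charge requires Sc(III). Scandium is a group-3 element; Sc(III) is therefore d⁰. A d⁰ ion has no crystal-field stabilisation preference between square planar and tetrahedral, so four ligands adopt the sterically favoured tetrahedral geometry. → tetrahedral.
For [RhF4]^3-: Each fluoride is −1; balancing the −3 overall charge requires Rh(I). Rhodium is a group-9 element; Rh(I) is therefore d⁸. A 4d d⁸ ion has a large crystal-field splitting; square planar leaves the high-energy d_{x²−y²} orbital empty and maximises CFSE. → square planar.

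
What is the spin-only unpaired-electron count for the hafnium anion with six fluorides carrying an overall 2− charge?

Each fluoride is −1; balancing the −2 overall charge requires Hf(IV).
Hf sits in group 4, so the d-electron count is 4 − 4 = 0.
In an octahedral field the d⁰ configuration is t₂g⁰e_g⁰, giving 0 unpaired electrons.

0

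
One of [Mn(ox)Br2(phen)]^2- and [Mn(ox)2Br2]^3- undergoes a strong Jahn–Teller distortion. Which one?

[Mn(ox)2Br2]^3-

[Mn(ox)Br2(phen)]^2-: Each oxalate is −2; each bromide is −1; 1,10-phenanthroline is neutral; balancing the −2 overall charge requires Mn(II). Manganese is a group-7 element; Mn(II) is therefore d⁵. Bromide and oxalate are weak-field ligands for a first-row metal, so the complex is high-spin. The d⁵ configuration leaves the e_g set evenly filled (or empty) — no strong Jahn–Teller driving force.
[Mn(ox)2Br2]^3-: Each oxalate is −2; each bromide is −1; balancing the −3 overall charge requires Mn(III). Group 7 minus oxidation state 3 gives a d⁴ configuration. Bromide and oxalate are weak-field ligands for a first-row metal, so the complex is high-spin. The t₂g³e_g¹ (high-spin) configuration has an unevenly filled e_g set; the Jahn–Teller theorem predicts a tetragonal distortion (typically axial elongation) to lift the degeneracy.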